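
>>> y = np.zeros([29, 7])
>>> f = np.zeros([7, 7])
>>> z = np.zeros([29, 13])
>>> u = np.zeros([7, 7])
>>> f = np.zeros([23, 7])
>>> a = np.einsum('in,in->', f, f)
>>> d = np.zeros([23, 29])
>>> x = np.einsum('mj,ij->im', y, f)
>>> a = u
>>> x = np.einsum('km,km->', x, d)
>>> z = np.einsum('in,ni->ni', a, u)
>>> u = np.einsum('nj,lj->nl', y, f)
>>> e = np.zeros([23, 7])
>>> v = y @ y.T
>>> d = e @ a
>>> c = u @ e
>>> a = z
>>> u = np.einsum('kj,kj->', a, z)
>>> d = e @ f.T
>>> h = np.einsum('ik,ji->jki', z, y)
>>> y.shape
(29, 7)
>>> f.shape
(23, 7)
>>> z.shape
(7, 7)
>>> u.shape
()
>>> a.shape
(7, 7)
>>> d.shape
(23, 23)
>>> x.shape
()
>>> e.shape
(23, 7)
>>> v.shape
(29, 29)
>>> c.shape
(29, 7)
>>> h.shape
(29, 7, 7)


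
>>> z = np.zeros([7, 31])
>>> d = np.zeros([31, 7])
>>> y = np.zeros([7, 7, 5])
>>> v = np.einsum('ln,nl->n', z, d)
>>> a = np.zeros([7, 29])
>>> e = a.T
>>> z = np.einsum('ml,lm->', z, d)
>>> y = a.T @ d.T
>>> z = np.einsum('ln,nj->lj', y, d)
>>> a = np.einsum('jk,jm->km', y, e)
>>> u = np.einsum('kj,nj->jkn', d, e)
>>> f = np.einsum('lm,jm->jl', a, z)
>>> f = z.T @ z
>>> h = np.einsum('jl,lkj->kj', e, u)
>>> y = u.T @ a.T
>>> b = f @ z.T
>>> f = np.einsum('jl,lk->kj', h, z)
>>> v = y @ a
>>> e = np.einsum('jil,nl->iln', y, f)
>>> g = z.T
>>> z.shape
(29, 7)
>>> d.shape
(31, 7)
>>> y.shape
(29, 31, 31)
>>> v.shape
(29, 31, 7)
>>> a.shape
(31, 7)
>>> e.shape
(31, 31, 7)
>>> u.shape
(7, 31, 29)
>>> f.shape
(7, 31)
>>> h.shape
(31, 29)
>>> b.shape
(7, 29)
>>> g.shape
(7, 29)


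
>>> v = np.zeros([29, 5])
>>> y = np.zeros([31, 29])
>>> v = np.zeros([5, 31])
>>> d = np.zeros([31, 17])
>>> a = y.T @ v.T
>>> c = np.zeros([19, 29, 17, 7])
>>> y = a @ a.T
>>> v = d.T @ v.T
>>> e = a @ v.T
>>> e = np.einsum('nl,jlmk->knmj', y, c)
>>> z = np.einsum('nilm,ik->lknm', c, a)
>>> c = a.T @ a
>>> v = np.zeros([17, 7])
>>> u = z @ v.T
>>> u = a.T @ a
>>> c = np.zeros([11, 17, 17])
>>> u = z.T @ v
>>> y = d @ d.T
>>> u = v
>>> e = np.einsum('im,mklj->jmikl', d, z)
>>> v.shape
(17, 7)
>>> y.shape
(31, 31)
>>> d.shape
(31, 17)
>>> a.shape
(29, 5)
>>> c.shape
(11, 17, 17)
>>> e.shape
(7, 17, 31, 5, 19)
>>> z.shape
(17, 5, 19, 7)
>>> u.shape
(17, 7)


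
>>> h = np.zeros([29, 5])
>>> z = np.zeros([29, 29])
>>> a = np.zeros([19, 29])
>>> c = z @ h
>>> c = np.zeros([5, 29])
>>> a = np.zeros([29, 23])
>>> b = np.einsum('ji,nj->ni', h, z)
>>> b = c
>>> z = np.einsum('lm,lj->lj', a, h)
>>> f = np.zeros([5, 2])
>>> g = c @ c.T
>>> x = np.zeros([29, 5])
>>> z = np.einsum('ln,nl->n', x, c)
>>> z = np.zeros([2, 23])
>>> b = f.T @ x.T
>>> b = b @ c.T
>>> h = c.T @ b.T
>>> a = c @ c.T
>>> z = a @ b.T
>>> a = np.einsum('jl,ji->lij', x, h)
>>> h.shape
(29, 2)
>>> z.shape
(5, 2)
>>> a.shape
(5, 2, 29)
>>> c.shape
(5, 29)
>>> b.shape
(2, 5)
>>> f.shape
(5, 2)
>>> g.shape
(5, 5)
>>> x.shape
(29, 5)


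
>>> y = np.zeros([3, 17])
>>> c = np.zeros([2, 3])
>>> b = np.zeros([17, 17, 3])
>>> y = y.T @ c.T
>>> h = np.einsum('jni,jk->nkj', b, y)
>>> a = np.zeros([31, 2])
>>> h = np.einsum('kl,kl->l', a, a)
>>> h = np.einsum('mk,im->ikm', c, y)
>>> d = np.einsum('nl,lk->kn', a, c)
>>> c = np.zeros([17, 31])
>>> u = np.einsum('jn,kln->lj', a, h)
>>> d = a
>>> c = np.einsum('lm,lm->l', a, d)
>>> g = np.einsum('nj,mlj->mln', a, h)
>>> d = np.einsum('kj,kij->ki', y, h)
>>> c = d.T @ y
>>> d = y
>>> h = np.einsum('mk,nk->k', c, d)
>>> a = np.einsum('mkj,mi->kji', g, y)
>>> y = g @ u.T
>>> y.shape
(17, 3, 3)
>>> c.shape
(3, 2)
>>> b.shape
(17, 17, 3)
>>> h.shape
(2,)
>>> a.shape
(3, 31, 2)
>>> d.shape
(17, 2)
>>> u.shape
(3, 31)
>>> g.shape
(17, 3, 31)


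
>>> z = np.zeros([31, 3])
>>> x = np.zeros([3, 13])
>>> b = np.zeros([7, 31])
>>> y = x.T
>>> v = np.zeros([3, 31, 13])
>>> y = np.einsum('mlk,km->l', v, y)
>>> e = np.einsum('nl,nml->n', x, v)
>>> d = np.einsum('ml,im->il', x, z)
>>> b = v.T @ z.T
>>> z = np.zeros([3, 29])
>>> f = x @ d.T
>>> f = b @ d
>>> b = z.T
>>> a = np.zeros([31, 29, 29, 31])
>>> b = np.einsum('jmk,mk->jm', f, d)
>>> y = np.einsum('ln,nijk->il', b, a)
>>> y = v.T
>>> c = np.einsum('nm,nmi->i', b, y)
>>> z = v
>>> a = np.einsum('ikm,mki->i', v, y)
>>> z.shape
(3, 31, 13)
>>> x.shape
(3, 13)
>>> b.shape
(13, 31)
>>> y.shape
(13, 31, 3)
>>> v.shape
(3, 31, 13)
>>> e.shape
(3,)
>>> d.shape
(31, 13)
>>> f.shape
(13, 31, 13)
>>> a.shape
(3,)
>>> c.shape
(3,)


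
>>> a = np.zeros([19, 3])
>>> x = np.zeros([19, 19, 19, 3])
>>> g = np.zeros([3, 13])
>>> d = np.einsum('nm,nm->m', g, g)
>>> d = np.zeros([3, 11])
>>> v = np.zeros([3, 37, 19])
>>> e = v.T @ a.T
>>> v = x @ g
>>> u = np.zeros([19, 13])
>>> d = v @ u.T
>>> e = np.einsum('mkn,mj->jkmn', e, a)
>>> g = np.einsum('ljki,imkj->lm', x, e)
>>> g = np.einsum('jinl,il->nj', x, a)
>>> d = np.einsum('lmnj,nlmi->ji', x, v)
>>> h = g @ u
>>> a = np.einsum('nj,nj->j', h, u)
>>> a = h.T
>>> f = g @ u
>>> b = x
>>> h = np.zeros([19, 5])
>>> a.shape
(13, 19)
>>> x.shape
(19, 19, 19, 3)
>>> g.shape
(19, 19)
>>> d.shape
(3, 13)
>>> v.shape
(19, 19, 19, 13)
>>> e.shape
(3, 37, 19, 19)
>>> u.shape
(19, 13)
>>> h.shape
(19, 5)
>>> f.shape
(19, 13)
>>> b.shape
(19, 19, 19, 3)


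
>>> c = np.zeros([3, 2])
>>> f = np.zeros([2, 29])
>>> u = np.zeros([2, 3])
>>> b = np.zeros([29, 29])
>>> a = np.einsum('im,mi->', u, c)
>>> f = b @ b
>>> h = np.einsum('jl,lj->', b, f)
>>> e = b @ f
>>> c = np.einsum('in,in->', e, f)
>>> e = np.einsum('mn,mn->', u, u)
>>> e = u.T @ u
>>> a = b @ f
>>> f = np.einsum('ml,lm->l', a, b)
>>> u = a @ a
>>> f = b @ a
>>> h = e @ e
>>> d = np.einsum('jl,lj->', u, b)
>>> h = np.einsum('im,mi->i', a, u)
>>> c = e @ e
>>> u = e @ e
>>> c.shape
(3, 3)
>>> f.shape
(29, 29)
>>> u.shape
(3, 3)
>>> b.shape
(29, 29)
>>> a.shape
(29, 29)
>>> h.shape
(29,)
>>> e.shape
(3, 3)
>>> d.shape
()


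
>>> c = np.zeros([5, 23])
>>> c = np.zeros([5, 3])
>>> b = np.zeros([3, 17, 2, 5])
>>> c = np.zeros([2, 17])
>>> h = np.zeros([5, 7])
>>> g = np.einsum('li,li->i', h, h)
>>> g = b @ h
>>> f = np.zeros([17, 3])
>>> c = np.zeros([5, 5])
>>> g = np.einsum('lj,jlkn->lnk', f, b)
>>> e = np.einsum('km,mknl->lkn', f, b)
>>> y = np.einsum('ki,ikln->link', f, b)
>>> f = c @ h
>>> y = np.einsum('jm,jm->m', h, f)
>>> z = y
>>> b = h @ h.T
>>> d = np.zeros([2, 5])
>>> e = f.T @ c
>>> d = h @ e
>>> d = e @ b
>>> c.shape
(5, 5)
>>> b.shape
(5, 5)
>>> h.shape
(5, 7)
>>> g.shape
(17, 5, 2)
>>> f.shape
(5, 7)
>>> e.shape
(7, 5)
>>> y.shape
(7,)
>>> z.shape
(7,)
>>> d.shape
(7, 5)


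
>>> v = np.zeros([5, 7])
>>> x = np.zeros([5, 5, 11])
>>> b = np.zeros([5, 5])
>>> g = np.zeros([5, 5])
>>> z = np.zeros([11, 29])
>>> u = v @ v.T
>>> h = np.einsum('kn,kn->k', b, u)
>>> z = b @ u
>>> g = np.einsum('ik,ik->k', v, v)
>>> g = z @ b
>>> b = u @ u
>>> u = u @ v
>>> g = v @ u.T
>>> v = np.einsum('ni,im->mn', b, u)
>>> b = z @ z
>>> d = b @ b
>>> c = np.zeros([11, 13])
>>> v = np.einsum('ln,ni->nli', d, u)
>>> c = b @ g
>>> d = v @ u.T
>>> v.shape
(5, 5, 7)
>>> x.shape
(5, 5, 11)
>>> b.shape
(5, 5)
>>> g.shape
(5, 5)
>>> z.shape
(5, 5)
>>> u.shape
(5, 7)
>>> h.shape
(5,)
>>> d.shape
(5, 5, 5)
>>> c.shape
(5, 5)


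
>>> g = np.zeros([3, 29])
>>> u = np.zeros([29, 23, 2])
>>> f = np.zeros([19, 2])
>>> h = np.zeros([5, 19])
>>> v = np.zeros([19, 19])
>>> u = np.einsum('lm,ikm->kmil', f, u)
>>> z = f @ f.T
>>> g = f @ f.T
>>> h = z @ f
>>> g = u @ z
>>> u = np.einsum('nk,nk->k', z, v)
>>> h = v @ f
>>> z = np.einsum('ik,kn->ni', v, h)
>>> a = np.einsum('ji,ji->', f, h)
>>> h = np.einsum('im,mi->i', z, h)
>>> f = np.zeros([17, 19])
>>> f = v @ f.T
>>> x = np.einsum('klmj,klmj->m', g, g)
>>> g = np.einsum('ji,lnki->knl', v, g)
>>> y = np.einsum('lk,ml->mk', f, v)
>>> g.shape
(29, 2, 23)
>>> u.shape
(19,)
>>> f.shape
(19, 17)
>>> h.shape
(2,)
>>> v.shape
(19, 19)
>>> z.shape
(2, 19)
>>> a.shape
()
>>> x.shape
(29,)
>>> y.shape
(19, 17)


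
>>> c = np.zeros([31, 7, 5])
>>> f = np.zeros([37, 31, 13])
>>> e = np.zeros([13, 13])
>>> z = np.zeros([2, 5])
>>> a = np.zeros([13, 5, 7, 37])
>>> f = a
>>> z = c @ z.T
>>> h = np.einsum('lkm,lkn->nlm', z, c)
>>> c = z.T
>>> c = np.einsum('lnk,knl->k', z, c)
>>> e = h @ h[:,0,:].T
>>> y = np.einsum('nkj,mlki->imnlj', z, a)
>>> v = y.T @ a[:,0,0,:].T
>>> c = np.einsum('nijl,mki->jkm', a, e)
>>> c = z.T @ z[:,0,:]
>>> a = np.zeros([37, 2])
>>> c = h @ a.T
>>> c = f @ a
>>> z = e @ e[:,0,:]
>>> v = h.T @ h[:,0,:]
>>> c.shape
(13, 5, 7, 2)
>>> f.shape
(13, 5, 7, 37)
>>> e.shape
(5, 31, 5)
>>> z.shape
(5, 31, 5)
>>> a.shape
(37, 2)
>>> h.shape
(5, 31, 2)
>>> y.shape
(37, 13, 31, 5, 2)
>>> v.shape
(2, 31, 2)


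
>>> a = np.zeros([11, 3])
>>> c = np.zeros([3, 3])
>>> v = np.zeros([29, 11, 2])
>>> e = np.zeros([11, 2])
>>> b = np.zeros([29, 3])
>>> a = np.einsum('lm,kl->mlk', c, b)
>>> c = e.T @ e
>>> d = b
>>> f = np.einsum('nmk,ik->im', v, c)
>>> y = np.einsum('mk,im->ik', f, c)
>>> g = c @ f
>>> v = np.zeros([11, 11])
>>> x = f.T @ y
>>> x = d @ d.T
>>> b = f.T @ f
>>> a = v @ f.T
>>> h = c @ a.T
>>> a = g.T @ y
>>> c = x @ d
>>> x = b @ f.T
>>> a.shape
(11, 11)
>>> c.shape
(29, 3)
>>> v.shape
(11, 11)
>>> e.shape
(11, 2)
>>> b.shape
(11, 11)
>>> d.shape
(29, 3)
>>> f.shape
(2, 11)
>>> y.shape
(2, 11)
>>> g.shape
(2, 11)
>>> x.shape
(11, 2)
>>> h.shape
(2, 11)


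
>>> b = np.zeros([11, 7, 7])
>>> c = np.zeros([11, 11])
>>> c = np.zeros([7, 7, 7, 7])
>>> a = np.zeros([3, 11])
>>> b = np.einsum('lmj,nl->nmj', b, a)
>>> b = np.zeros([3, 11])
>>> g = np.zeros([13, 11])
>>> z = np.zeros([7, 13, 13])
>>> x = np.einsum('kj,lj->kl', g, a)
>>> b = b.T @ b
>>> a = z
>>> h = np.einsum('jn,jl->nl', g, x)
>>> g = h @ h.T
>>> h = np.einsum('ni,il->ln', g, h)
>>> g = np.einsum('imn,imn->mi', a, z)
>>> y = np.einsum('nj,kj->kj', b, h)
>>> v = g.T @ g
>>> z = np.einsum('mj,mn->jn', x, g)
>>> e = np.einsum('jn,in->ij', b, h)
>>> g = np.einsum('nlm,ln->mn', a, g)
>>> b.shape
(11, 11)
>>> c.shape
(7, 7, 7, 7)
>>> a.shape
(7, 13, 13)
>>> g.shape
(13, 7)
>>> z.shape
(3, 7)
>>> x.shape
(13, 3)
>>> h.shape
(3, 11)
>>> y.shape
(3, 11)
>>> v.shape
(7, 7)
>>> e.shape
(3, 11)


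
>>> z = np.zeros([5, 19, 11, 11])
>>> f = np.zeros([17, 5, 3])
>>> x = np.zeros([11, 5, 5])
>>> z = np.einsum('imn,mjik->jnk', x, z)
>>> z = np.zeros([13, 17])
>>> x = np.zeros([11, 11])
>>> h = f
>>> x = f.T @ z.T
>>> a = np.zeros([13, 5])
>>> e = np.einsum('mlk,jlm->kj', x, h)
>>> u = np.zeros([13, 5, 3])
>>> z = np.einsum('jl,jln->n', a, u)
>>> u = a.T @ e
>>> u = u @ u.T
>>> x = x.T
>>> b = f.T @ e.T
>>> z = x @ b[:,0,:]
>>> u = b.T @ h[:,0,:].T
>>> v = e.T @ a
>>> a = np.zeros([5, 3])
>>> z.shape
(13, 5, 13)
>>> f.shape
(17, 5, 3)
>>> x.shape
(13, 5, 3)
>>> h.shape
(17, 5, 3)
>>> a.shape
(5, 3)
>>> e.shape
(13, 17)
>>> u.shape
(13, 5, 17)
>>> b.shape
(3, 5, 13)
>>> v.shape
(17, 5)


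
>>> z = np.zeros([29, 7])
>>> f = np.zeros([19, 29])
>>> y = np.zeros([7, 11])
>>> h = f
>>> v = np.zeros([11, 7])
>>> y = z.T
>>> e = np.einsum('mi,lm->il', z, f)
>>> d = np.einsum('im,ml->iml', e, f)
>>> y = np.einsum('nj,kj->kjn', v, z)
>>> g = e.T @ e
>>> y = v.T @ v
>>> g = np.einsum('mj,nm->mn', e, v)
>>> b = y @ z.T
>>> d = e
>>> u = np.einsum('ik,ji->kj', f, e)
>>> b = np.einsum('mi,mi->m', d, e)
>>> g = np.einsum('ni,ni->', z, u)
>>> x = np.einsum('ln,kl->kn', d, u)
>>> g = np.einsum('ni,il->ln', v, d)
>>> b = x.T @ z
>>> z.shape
(29, 7)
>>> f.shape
(19, 29)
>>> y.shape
(7, 7)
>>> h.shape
(19, 29)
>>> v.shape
(11, 7)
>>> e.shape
(7, 19)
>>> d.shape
(7, 19)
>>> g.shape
(19, 11)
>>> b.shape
(19, 7)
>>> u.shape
(29, 7)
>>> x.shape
(29, 19)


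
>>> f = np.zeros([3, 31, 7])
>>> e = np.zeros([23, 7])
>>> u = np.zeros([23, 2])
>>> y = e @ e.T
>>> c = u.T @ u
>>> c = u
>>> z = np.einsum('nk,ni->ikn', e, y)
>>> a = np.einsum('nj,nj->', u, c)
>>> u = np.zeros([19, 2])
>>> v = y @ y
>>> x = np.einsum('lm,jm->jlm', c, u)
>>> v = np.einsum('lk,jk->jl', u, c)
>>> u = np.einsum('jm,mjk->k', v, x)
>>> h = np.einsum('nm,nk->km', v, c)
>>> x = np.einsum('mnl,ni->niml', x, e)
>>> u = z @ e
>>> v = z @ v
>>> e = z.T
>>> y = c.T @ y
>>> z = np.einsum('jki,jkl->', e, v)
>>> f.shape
(3, 31, 7)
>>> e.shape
(23, 7, 23)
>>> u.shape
(23, 7, 7)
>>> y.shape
(2, 23)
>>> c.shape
(23, 2)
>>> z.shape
()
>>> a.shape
()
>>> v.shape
(23, 7, 19)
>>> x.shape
(23, 7, 19, 2)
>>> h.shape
(2, 19)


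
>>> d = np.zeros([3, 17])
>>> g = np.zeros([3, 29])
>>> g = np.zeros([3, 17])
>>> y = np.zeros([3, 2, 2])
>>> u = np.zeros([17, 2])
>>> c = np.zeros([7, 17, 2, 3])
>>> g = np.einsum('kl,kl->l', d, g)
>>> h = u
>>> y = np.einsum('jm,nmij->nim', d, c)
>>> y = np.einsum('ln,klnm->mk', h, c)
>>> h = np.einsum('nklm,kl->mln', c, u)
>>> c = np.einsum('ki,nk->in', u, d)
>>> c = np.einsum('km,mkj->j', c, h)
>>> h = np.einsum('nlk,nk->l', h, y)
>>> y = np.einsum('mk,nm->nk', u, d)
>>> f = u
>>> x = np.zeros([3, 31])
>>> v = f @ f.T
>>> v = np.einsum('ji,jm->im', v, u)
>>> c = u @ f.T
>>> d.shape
(3, 17)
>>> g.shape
(17,)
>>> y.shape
(3, 2)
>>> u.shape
(17, 2)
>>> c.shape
(17, 17)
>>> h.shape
(2,)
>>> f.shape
(17, 2)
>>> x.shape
(3, 31)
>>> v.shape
(17, 2)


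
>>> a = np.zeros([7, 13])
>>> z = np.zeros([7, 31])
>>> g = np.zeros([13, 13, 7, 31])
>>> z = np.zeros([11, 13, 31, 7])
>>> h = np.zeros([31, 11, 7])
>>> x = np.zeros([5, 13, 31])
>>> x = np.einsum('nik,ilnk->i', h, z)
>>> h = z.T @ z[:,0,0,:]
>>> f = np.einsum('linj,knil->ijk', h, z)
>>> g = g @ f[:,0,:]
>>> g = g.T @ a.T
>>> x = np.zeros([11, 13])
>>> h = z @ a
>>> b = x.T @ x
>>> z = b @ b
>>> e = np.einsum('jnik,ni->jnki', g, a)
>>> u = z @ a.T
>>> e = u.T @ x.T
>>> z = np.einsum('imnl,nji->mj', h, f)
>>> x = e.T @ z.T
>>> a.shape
(7, 13)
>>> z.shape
(13, 7)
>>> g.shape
(11, 7, 13, 7)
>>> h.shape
(11, 13, 31, 13)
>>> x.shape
(11, 13)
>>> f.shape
(31, 7, 11)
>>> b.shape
(13, 13)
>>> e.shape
(7, 11)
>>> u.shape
(13, 7)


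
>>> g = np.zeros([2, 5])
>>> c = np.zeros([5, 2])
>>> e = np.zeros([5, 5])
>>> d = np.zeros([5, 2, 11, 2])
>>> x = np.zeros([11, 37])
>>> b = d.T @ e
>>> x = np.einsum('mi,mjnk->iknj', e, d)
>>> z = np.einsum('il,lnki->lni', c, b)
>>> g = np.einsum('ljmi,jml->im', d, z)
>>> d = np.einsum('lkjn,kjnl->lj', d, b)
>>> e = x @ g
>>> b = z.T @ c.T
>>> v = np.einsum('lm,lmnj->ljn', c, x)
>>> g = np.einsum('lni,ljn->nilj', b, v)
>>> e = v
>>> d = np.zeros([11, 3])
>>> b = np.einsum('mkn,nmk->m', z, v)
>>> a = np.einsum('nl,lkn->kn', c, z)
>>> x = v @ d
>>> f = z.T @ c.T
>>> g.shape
(11, 5, 5, 2)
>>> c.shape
(5, 2)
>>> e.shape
(5, 2, 11)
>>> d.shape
(11, 3)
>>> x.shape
(5, 2, 3)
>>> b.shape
(2,)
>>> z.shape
(2, 11, 5)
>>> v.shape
(5, 2, 11)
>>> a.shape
(11, 5)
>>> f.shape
(5, 11, 5)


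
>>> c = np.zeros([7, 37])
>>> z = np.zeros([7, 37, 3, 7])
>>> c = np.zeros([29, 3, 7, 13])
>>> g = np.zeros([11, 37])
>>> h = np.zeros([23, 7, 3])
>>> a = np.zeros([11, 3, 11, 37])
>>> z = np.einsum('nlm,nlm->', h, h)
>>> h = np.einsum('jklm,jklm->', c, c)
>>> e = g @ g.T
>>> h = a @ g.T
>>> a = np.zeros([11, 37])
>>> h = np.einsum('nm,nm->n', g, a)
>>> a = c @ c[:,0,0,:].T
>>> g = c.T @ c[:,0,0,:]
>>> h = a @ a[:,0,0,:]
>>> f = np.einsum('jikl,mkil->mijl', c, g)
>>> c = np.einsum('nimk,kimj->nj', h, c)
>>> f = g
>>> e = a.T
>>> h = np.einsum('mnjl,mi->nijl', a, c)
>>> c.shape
(29, 13)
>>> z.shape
()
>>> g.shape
(13, 7, 3, 13)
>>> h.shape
(3, 13, 7, 29)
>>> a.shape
(29, 3, 7, 29)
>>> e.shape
(29, 7, 3, 29)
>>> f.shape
(13, 7, 3, 13)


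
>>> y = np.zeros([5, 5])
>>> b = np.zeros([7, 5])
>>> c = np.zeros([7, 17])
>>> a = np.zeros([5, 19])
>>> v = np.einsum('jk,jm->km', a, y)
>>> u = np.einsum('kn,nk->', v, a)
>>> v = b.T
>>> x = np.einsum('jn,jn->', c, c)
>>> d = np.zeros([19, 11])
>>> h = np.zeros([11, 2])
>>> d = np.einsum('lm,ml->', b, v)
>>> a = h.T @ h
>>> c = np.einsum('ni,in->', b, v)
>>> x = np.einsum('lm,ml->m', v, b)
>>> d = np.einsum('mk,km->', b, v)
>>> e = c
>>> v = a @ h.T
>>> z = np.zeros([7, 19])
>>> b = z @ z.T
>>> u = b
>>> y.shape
(5, 5)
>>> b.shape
(7, 7)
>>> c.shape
()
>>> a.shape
(2, 2)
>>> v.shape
(2, 11)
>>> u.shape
(7, 7)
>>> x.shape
(7,)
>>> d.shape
()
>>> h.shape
(11, 2)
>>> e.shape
()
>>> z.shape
(7, 19)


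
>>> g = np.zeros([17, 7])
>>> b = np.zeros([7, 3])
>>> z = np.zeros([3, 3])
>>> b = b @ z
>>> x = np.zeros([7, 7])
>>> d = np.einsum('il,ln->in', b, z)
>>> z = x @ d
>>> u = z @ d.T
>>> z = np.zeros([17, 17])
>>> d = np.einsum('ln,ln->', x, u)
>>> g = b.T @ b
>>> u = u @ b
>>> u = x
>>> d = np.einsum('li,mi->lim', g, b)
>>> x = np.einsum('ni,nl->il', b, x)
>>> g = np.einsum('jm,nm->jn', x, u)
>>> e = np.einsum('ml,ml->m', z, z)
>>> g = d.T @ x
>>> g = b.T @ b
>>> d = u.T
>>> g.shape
(3, 3)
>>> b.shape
(7, 3)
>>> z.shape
(17, 17)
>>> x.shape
(3, 7)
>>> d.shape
(7, 7)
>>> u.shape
(7, 7)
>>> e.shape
(17,)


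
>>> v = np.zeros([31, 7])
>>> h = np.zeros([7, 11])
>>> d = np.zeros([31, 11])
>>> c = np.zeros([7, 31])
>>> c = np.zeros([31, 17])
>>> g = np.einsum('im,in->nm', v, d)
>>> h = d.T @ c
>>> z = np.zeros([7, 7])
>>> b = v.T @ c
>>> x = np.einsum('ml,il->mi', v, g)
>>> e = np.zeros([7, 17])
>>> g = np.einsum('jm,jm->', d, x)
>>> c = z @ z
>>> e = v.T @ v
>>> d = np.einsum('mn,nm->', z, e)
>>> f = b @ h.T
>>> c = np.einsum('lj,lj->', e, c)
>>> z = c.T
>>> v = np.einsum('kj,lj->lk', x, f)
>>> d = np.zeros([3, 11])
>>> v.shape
(7, 31)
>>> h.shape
(11, 17)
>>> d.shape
(3, 11)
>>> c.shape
()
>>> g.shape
()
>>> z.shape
()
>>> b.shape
(7, 17)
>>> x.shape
(31, 11)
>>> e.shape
(7, 7)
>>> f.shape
(7, 11)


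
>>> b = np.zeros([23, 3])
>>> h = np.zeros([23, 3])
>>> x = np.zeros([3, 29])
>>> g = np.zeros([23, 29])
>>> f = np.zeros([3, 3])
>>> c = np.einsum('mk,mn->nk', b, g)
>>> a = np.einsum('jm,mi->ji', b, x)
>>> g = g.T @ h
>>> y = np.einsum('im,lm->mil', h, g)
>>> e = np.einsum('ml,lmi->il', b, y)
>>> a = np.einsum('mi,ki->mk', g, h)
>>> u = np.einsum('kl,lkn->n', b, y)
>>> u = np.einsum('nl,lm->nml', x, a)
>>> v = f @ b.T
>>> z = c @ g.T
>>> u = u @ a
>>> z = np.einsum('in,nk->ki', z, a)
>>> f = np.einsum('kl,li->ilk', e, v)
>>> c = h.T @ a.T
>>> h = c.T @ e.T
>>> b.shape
(23, 3)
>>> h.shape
(29, 29)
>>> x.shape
(3, 29)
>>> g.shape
(29, 3)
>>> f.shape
(23, 3, 29)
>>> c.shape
(3, 29)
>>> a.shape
(29, 23)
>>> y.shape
(3, 23, 29)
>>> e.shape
(29, 3)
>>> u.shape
(3, 23, 23)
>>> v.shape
(3, 23)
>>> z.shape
(23, 29)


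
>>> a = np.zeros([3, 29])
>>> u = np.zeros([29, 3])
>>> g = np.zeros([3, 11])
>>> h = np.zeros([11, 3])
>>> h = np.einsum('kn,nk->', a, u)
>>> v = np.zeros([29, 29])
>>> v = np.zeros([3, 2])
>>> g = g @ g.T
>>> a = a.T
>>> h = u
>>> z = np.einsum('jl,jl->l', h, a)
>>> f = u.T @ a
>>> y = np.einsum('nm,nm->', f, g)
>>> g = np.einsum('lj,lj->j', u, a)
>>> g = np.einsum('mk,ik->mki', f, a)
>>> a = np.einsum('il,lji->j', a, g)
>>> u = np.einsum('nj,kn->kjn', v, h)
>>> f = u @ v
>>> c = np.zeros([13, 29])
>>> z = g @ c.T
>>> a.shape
(3,)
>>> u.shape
(29, 2, 3)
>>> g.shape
(3, 3, 29)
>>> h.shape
(29, 3)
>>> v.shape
(3, 2)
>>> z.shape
(3, 3, 13)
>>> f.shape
(29, 2, 2)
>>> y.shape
()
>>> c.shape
(13, 29)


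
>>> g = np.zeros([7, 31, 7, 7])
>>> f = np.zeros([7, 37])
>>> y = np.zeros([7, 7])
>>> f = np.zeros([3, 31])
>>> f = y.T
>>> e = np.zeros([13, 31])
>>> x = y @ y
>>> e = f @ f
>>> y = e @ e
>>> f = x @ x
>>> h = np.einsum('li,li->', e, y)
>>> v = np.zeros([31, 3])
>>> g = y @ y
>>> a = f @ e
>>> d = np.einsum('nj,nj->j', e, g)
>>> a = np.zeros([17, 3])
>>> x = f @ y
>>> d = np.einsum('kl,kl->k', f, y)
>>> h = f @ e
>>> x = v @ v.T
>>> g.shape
(7, 7)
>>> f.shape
(7, 7)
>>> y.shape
(7, 7)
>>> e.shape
(7, 7)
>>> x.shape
(31, 31)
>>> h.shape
(7, 7)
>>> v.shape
(31, 3)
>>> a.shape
(17, 3)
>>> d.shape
(7,)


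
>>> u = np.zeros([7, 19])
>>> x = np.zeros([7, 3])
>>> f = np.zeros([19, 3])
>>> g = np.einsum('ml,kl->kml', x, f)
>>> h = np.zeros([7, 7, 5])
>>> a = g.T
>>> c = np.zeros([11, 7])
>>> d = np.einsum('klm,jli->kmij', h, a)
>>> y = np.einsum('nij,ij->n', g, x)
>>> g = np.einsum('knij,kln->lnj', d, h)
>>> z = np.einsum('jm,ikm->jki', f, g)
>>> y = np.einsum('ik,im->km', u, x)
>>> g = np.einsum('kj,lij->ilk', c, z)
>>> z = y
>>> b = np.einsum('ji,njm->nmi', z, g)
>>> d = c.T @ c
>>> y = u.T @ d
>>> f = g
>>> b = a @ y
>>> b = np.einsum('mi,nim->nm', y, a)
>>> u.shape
(7, 19)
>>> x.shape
(7, 3)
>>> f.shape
(5, 19, 11)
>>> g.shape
(5, 19, 11)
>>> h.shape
(7, 7, 5)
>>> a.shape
(3, 7, 19)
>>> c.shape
(11, 7)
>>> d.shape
(7, 7)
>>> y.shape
(19, 7)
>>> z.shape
(19, 3)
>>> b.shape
(3, 19)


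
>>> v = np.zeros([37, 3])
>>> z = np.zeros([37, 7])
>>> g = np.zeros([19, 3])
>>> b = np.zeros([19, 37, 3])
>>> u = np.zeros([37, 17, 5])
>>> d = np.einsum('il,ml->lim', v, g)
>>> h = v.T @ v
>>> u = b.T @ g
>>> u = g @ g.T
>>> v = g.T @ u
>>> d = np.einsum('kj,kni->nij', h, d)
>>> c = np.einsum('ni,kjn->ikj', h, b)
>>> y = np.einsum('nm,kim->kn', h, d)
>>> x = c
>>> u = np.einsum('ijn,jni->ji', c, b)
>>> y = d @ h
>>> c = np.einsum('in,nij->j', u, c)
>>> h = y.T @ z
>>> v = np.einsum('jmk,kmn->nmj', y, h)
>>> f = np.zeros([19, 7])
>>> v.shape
(7, 19, 37)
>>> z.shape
(37, 7)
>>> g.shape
(19, 3)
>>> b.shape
(19, 37, 3)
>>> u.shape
(19, 3)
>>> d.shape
(37, 19, 3)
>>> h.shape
(3, 19, 7)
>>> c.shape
(37,)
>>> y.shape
(37, 19, 3)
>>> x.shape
(3, 19, 37)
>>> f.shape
(19, 7)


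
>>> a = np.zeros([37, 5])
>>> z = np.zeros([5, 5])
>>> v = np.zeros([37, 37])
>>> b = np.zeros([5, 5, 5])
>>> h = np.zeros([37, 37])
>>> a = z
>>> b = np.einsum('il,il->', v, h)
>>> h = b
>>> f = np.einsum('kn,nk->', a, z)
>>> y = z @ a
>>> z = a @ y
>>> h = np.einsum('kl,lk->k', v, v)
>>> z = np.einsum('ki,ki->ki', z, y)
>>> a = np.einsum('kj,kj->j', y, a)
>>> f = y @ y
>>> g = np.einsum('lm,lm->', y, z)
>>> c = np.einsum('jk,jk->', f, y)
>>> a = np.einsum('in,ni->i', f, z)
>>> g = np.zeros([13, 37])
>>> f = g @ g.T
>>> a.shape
(5,)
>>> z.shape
(5, 5)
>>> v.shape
(37, 37)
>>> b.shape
()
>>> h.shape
(37,)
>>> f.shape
(13, 13)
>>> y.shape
(5, 5)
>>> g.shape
(13, 37)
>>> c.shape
()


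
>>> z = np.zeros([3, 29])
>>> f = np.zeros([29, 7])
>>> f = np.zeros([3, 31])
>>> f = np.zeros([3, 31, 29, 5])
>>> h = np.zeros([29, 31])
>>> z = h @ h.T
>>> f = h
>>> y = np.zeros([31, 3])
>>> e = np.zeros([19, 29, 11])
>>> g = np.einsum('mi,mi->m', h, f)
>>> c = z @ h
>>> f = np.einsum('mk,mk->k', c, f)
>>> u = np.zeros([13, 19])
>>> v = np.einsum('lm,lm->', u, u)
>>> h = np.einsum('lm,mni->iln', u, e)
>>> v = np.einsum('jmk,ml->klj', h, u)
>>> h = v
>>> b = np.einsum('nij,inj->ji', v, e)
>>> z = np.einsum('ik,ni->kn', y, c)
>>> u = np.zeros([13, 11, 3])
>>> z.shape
(3, 29)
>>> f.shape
(31,)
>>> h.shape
(29, 19, 11)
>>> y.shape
(31, 3)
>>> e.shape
(19, 29, 11)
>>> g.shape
(29,)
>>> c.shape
(29, 31)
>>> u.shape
(13, 11, 3)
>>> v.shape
(29, 19, 11)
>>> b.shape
(11, 19)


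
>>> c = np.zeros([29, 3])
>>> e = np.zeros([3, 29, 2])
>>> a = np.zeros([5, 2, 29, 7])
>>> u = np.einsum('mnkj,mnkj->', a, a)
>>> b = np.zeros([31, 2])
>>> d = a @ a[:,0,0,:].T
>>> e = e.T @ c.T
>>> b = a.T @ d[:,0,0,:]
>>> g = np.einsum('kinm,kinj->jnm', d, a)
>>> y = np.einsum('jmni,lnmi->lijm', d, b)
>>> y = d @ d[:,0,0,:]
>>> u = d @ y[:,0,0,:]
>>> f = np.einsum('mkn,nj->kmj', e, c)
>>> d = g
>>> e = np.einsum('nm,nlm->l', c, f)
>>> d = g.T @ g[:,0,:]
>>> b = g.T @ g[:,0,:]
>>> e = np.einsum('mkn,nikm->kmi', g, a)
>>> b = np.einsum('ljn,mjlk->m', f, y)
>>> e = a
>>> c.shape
(29, 3)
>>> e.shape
(5, 2, 29, 7)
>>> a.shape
(5, 2, 29, 7)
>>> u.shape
(5, 2, 29, 5)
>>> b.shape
(5,)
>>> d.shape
(5, 29, 5)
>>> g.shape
(7, 29, 5)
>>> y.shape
(5, 2, 29, 5)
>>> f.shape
(29, 2, 3)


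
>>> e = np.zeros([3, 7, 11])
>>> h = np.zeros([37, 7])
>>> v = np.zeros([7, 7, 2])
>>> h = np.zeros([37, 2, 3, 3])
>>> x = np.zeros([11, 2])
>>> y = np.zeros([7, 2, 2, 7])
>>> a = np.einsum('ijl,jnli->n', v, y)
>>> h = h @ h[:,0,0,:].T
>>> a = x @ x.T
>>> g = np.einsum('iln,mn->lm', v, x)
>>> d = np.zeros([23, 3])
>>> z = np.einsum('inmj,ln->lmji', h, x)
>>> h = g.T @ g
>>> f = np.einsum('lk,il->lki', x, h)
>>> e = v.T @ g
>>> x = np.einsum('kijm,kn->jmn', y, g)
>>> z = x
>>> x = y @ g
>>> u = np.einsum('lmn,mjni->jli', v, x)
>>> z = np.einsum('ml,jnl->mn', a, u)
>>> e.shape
(2, 7, 11)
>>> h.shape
(11, 11)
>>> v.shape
(7, 7, 2)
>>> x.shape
(7, 2, 2, 11)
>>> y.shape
(7, 2, 2, 7)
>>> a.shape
(11, 11)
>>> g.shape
(7, 11)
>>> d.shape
(23, 3)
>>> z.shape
(11, 7)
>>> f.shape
(11, 2, 11)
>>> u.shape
(2, 7, 11)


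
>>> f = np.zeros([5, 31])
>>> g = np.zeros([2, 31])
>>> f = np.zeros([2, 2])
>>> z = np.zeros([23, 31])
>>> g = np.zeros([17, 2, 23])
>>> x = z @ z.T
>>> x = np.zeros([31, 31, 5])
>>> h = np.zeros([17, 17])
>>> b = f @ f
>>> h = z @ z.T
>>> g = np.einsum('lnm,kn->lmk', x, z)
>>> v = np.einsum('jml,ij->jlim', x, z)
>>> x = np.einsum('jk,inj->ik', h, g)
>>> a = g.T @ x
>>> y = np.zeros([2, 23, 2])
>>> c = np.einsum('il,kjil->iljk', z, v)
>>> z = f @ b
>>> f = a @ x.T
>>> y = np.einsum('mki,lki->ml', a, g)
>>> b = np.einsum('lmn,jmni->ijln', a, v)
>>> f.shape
(23, 5, 31)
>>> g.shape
(31, 5, 23)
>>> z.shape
(2, 2)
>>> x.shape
(31, 23)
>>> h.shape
(23, 23)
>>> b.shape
(31, 31, 23, 23)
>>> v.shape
(31, 5, 23, 31)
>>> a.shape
(23, 5, 23)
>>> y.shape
(23, 31)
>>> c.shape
(23, 31, 5, 31)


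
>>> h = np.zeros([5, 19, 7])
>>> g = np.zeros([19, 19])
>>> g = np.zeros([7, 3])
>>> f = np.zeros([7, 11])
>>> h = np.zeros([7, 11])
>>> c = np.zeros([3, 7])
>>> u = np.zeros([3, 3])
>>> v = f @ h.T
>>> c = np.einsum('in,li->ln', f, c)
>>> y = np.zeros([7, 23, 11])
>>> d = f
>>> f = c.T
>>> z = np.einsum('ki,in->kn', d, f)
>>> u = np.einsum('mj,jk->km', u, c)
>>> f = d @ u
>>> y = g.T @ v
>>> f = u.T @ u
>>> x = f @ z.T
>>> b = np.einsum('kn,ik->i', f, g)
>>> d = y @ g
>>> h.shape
(7, 11)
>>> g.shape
(7, 3)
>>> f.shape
(3, 3)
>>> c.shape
(3, 11)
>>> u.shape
(11, 3)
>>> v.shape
(7, 7)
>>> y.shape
(3, 7)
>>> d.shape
(3, 3)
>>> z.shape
(7, 3)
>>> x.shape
(3, 7)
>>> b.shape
(7,)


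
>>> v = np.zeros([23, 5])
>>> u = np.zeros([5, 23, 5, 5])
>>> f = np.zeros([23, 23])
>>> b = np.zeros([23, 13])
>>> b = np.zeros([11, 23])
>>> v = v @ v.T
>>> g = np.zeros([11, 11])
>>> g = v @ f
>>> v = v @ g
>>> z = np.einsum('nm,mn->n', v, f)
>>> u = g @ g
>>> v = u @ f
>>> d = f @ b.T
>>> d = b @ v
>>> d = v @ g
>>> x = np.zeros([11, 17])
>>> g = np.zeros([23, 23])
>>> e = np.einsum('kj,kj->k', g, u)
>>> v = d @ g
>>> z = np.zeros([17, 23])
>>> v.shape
(23, 23)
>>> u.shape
(23, 23)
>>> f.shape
(23, 23)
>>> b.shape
(11, 23)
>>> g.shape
(23, 23)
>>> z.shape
(17, 23)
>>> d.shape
(23, 23)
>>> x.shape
(11, 17)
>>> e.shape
(23,)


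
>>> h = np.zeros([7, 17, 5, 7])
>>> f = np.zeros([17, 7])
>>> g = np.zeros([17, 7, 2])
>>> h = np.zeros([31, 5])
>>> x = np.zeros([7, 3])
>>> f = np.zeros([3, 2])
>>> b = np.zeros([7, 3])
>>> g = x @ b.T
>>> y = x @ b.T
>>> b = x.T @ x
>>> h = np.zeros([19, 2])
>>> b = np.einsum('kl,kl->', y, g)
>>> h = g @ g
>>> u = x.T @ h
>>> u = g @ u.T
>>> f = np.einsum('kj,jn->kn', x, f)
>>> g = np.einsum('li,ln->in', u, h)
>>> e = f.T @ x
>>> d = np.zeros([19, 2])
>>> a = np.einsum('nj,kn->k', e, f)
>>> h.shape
(7, 7)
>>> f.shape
(7, 2)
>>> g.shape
(3, 7)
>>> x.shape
(7, 3)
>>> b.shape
()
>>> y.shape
(7, 7)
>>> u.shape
(7, 3)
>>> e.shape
(2, 3)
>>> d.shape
(19, 2)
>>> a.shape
(7,)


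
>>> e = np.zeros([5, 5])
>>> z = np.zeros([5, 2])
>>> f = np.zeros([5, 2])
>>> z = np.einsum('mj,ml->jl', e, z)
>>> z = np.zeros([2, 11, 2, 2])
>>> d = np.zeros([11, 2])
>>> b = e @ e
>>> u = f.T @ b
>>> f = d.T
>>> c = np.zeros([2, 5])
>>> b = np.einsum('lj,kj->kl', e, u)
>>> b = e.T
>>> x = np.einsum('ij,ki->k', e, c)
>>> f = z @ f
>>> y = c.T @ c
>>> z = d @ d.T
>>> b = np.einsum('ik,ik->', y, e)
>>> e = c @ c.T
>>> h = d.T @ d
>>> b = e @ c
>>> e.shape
(2, 2)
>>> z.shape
(11, 11)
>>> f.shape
(2, 11, 2, 11)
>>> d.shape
(11, 2)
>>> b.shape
(2, 5)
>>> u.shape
(2, 5)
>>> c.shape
(2, 5)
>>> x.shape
(2,)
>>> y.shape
(5, 5)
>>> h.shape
(2, 2)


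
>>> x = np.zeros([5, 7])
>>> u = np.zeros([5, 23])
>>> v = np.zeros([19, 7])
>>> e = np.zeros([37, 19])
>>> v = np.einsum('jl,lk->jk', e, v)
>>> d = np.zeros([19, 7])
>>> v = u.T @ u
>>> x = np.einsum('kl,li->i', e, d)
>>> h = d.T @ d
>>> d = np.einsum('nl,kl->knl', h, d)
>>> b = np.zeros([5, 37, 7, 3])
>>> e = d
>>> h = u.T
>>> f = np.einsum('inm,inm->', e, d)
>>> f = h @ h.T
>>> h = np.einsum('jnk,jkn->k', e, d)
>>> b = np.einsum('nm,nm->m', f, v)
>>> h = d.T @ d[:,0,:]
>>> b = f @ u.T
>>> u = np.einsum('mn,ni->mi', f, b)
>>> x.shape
(7,)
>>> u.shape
(23, 5)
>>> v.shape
(23, 23)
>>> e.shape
(19, 7, 7)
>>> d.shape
(19, 7, 7)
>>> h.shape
(7, 7, 7)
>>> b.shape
(23, 5)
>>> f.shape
(23, 23)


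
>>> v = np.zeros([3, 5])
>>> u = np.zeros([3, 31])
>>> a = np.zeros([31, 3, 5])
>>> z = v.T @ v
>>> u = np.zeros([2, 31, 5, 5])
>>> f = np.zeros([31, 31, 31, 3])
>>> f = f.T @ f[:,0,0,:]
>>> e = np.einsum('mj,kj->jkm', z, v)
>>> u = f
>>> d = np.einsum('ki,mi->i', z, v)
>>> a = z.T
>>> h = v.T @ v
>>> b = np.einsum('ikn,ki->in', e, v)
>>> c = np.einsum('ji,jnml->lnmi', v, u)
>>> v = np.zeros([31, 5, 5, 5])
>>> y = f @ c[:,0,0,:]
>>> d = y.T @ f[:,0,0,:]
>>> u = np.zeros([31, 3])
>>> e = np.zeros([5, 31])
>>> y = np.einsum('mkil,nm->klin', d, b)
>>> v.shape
(31, 5, 5, 5)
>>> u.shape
(31, 3)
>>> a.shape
(5, 5)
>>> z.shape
(5, 5)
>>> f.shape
(3, 31, 31, 3)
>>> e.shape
(5, 31)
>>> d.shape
(5, 31, 31, 3)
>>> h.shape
(5, 5)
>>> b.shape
(5, 5)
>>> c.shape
(3, 31, 31, 5)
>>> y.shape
(31, 3, 31, 5)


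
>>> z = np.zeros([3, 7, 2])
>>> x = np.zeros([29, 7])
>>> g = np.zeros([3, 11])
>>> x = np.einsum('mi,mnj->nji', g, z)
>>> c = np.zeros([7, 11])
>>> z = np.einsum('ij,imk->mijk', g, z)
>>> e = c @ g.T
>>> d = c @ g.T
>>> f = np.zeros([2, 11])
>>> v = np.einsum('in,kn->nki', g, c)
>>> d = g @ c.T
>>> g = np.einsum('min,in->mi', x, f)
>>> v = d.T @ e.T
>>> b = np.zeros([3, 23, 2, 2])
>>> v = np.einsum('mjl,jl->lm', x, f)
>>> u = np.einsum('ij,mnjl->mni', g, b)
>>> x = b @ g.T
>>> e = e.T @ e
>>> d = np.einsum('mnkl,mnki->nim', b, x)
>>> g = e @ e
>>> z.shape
(7, 3, 11, 2)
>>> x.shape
(3, 23, 2, 7)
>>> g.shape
(3, 3)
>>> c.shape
(7, 11)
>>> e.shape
(3, 3)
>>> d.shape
(23, 7, 3)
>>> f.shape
(2, 11)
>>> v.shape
(11, 7)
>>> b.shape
(3, 23, 2, 2)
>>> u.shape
(3, 23, 7)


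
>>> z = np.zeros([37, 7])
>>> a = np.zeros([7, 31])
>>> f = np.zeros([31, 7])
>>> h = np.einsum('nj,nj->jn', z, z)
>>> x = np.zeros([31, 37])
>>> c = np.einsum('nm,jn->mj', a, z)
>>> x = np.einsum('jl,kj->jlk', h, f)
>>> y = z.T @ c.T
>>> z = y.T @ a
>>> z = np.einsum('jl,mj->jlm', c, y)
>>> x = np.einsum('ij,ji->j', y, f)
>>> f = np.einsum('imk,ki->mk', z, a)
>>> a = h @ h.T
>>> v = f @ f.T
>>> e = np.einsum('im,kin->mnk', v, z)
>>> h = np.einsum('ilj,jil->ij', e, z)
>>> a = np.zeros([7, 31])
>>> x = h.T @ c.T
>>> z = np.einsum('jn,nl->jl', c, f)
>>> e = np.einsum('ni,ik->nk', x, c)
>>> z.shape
(31, 7)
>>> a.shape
(7, 31)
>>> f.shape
(37, 7)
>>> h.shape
(37, 31)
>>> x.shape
(31, 31)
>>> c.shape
(31, 37)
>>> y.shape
(7, 31)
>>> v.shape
(37, 37)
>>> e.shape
(31, 37)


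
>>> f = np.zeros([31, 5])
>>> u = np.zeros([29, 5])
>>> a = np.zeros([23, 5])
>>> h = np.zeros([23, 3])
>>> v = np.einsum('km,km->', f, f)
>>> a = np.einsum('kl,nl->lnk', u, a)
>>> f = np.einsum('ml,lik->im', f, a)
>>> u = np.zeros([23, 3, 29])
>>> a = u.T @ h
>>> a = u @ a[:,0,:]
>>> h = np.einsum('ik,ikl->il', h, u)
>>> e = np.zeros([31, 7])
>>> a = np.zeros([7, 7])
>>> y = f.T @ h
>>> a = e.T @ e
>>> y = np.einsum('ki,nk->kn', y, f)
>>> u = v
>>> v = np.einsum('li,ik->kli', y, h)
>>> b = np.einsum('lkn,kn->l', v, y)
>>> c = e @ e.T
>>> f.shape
(23, 31)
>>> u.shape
()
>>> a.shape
(7, 7)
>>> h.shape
(23, 29)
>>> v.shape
(29, 31, 23)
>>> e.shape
(31, 7)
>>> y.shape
(31, 23)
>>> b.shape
(29,)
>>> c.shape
(31, 31)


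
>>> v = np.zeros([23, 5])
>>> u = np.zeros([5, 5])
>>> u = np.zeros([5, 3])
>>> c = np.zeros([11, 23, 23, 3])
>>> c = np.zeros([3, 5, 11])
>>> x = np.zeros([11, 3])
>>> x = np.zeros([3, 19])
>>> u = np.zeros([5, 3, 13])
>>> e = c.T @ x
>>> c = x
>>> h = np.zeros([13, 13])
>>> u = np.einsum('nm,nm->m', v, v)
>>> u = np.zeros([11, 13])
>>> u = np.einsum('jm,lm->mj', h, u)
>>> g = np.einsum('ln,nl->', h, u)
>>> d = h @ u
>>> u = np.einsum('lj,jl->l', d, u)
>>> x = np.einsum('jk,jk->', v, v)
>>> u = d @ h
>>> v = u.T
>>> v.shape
(13, 13)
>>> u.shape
(13, 13)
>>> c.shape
(3, 19)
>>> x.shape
()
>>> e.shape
(11, 5, 19)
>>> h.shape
(13, 13)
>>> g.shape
()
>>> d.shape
(13, 13)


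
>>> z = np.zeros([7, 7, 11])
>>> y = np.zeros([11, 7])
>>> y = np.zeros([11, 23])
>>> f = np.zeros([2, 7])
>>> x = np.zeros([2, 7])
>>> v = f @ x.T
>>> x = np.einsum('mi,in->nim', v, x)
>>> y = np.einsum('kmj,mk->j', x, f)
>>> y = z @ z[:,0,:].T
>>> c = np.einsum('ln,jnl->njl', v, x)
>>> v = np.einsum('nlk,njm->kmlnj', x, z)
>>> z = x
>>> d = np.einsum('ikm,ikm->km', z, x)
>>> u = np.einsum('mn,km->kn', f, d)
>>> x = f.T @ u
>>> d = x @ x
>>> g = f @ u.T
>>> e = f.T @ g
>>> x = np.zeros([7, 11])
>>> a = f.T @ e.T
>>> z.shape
(7, 2, 2)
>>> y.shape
(7, 7, 7)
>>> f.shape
(2, 7)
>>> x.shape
(7, 11)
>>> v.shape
(2, 11, 2, 7, 7)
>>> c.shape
(2, 7, 2)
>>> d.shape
(7, 7)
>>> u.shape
(2, 7)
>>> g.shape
(2, 2)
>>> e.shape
(7, 2)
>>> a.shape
(7, 7)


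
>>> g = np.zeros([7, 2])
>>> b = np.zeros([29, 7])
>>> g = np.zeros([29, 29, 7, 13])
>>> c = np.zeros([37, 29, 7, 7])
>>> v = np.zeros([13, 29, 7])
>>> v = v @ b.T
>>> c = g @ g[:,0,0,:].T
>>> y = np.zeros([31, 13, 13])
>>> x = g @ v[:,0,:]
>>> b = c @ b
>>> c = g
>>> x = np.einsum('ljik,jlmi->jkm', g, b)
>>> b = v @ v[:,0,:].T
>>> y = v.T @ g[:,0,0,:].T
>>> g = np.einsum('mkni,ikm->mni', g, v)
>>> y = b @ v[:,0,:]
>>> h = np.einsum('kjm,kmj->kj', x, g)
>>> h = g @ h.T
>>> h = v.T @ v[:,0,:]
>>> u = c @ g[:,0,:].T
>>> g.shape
(29, 7, 13)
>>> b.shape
(13, 29, 13)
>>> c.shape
(29, 29, 7, 13)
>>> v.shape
(13, 29, 29)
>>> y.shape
(13, 29, 29)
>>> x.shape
(29, 13, 7)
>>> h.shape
(29, 29, 29)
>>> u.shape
(29, 29, 7, 29)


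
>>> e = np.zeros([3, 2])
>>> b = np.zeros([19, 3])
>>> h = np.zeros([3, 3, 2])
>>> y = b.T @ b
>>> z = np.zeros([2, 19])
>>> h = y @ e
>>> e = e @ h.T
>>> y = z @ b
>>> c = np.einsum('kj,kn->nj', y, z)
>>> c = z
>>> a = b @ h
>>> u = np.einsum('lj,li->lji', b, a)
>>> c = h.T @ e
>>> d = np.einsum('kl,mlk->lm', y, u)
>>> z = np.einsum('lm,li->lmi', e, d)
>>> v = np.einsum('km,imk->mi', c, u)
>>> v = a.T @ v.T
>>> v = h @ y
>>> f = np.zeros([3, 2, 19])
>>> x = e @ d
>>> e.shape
(3, 3)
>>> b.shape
(19, 3)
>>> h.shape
(3, 2)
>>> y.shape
(2, 3)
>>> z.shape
(3, 3, 19)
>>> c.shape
(2, 3)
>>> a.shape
(19, 2)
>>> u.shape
(19, 3, 2)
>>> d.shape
(3, 19)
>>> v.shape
(3, 3)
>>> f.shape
(3, 2, 19)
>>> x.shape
(3, 19)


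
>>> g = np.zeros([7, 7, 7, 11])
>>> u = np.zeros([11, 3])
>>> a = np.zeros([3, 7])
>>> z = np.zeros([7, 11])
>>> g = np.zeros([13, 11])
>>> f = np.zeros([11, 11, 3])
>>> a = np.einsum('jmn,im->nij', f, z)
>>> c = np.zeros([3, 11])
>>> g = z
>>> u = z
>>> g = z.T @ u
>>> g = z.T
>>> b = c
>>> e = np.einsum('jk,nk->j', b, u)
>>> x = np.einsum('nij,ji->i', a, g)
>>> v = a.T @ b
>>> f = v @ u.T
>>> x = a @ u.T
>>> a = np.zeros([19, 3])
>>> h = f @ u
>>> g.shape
(11, 7)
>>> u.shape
(7, 11)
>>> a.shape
(19, 3)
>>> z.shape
(7, 11)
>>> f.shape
(11, 7, 7)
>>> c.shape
(3, 11)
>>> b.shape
(3, 11)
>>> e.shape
(3,)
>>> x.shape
(3, 7, 7)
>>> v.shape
(11, 7, 11)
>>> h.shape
(11, 7, 11)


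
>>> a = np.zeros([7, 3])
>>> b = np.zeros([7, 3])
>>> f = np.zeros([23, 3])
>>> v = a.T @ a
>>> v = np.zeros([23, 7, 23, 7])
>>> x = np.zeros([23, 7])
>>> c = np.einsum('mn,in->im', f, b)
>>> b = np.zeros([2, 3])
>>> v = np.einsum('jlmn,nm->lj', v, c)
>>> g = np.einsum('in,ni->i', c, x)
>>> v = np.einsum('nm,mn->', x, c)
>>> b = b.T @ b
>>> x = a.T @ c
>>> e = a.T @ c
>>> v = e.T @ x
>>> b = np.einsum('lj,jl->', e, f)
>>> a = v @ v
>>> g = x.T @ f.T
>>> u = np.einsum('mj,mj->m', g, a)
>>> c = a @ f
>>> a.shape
(23, 23)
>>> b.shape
()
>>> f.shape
(23, 3)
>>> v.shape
(23, 23)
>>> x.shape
(3, 23)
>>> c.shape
(23, 3)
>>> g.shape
(23, 23)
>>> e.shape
(3, 23)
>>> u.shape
(23,)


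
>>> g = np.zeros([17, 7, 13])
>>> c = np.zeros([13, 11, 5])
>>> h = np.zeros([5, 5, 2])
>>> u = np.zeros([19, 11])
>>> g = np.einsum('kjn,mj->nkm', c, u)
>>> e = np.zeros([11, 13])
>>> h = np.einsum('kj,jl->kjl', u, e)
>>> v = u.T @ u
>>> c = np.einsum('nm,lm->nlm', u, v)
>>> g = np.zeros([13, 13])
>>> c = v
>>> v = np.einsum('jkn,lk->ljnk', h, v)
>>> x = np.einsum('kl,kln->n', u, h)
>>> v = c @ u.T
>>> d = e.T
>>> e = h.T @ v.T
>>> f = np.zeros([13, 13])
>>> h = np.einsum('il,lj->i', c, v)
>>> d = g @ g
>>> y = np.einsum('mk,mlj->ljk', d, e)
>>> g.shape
(13, 13)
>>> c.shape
(11, 11)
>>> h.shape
(11,)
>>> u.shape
(19, 11)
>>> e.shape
(13, 11, 11)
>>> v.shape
(11, 19)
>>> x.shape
(13,)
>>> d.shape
(13, 13)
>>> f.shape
(13, 13)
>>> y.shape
(11, 11, 13)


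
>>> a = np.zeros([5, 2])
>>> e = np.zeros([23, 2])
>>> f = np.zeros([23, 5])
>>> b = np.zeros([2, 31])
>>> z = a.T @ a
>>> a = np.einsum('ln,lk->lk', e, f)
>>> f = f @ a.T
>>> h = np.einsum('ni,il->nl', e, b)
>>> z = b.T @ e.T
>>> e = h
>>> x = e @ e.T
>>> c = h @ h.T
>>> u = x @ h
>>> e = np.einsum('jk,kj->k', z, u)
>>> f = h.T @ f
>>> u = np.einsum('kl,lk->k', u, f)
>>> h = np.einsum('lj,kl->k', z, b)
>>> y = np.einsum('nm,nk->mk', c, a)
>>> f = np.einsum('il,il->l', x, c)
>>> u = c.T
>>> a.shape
(23, 5)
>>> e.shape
(23,)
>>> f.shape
(23,)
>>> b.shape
(2, 31)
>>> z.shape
(31, 23)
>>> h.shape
(2,)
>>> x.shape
(23, 23)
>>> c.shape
(23, 23)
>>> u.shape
(23, 23)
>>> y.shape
(23, 5)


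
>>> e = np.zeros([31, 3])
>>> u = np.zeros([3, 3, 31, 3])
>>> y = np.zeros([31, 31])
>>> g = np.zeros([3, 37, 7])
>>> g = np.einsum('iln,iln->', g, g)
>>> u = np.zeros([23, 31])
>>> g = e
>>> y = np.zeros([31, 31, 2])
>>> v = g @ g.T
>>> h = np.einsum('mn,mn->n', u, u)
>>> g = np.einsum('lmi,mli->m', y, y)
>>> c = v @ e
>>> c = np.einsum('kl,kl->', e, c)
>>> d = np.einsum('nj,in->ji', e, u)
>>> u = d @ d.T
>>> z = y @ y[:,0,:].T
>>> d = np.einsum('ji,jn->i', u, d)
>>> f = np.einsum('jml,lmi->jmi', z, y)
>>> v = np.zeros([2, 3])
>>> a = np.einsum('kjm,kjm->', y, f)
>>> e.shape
(31, 3)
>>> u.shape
(3, 3)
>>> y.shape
(31, 31, 2)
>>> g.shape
(31,)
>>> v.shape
(2, 3)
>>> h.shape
(31,)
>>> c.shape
()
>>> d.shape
(3,)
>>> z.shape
(31, 31, 31)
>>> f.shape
(31, 31, 2)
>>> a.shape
()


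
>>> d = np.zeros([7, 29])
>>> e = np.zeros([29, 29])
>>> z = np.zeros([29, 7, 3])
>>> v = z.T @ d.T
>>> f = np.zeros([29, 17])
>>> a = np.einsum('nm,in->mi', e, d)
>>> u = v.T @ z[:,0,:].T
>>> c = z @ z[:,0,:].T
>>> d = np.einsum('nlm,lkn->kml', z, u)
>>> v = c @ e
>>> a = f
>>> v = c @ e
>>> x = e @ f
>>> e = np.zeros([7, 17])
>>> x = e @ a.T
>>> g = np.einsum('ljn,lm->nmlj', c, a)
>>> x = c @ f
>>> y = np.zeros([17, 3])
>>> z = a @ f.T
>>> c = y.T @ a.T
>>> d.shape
(7, 3, 7)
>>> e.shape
(7, 17)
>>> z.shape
(29, 29)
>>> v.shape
(29, 7, 29)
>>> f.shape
(29, 17)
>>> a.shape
(29, 17)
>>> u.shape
(7, 7, 29)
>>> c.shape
(3, 29)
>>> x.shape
(29, 7, 17)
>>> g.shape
(29, 17, 29, 7)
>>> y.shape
(17, 3)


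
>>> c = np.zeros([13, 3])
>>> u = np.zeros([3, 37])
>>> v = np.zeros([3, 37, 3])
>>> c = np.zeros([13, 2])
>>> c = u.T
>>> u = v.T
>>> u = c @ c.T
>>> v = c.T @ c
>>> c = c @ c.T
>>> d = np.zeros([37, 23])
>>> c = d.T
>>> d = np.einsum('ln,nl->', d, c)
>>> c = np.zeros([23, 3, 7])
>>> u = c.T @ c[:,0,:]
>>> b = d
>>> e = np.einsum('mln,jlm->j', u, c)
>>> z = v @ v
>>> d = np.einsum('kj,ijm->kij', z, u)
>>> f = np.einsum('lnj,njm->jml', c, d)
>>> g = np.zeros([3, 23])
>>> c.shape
(23, 3, 7)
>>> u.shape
(7, 3, 7)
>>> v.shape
(3, 3)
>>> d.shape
(3, 7, 3)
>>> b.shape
()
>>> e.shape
(23,)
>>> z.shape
(3, 3)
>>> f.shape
(7, 3, 23)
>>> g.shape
(3, 23)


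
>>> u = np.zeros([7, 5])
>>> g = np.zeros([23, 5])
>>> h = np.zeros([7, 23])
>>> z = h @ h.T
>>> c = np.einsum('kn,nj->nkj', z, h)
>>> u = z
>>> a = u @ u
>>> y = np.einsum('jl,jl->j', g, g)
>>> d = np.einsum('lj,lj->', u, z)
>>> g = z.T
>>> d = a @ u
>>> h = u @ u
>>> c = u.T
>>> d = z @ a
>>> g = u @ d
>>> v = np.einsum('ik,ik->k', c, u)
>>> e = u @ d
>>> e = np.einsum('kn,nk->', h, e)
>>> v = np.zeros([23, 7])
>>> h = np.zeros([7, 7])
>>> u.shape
(7, 7)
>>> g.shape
(7, 7)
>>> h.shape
(7, 7)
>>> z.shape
(7, 7)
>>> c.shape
(7, 7)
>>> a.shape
(7, 7)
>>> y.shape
(23,)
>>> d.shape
(7, 7)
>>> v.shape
(23, 7)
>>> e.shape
()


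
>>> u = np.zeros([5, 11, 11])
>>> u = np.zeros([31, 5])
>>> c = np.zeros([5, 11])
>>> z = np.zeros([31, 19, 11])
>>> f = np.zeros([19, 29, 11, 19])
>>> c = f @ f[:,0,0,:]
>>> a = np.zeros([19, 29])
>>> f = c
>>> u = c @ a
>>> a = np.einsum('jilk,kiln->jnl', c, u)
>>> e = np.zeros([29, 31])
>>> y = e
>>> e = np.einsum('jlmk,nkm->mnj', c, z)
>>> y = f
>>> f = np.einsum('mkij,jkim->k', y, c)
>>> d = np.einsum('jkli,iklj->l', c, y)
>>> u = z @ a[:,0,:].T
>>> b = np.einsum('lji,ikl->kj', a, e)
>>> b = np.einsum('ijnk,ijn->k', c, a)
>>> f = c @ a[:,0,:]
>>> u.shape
(31, 19, 19)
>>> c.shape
(19, 29, 11, 19)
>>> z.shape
(31, 19, 11)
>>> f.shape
(19, 29, 11, 11)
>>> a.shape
(19, 29, 11)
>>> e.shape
(11, 31, 19)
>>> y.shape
(19, 29, 11, 19)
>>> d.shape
(11,)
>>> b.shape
(19,)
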